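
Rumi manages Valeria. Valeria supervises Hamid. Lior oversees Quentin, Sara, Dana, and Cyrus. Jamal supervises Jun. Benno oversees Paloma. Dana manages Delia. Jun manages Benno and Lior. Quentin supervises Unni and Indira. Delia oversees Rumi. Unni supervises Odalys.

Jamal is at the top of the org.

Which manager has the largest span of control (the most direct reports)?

Lior

Direct-report counts: Jamal has 1; Jun has 2; Benno has 1; Lior has 4; Dana has 1; Delia has 1; Rumi has 1; Valeria has 1; Quentin has 2; Unni has 1. The largest is 4, held by Lior.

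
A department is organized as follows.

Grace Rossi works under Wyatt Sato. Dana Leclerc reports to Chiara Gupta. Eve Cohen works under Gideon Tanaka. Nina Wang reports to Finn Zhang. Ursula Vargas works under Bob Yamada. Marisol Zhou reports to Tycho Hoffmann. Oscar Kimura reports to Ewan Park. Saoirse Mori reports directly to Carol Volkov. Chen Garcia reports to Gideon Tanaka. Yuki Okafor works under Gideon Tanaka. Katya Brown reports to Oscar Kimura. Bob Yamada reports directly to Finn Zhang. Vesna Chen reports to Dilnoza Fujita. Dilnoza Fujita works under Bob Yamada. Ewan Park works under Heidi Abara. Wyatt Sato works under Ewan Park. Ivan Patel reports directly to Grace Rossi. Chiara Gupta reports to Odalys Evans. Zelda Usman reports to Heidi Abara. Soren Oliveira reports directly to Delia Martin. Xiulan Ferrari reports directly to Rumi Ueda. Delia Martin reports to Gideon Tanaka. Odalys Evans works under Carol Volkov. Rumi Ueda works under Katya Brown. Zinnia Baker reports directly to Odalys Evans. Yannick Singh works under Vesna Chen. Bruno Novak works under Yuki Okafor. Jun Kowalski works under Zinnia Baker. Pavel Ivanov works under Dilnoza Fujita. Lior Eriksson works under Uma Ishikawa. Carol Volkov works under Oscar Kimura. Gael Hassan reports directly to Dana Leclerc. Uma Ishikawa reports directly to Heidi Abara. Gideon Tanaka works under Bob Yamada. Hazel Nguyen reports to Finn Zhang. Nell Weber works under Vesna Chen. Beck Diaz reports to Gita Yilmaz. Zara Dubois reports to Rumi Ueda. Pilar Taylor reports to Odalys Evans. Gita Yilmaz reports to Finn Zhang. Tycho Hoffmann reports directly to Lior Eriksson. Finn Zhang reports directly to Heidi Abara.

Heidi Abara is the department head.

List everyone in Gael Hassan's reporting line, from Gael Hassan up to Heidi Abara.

Gael Hassan -> Dana Leclerc -> Chiara Gupta -> Odalys Evans -> Carol Volkov -> Oscar Kimura -> Ewan Park -> Heidi Abara

Gael Hassan reports to Dana Leclerc. Dana Leclerc reports to Chiara Gupta. Chiara Gupta reports to Odalys Evans. Odalys Evans reports to Carol Volkov. Carol Volkov reports to Oscar Kimura. Oscar Kimura reports to Ewan Park. Ewan Park reports to Heidi Abara. Heidi Abara is at the top.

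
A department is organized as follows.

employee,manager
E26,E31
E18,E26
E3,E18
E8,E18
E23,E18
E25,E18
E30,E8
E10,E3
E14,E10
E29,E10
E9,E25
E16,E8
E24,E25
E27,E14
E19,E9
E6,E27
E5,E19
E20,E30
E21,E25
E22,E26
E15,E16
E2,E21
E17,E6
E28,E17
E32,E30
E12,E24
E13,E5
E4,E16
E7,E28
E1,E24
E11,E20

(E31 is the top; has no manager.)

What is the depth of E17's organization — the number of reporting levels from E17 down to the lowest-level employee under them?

2

The longest chain under E17 runs E17 → E28 → E7, which is 2 levels below E17.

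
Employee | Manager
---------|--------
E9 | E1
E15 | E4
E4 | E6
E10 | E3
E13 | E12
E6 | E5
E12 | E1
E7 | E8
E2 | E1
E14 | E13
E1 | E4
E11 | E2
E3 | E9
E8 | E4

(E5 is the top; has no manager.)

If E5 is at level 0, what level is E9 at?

4

Chain from E9 up to E5: E9 → E1 → E4 → E6 → E5. That is 4 steps up, so E9 is 4 levels below E5.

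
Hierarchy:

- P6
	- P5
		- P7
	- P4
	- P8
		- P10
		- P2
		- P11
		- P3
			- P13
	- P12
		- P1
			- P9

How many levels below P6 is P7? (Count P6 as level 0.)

Chain from P7 up to P6: P7 → P5 → P6. That is 2 steps up, so P7 is 2 levels below P6.

2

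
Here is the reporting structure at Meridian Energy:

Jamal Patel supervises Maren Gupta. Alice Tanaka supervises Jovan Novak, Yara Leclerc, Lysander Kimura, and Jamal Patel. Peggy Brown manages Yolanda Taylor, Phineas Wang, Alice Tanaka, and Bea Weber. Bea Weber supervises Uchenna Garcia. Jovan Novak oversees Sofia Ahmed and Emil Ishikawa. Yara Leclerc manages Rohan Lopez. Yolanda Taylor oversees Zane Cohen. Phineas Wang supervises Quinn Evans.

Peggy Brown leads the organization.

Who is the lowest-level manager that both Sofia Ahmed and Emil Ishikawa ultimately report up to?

Sofia Ahmed's chain of managers is Jovan Novak, Alice Tanaka, Peggy Brown. Emil Ishikawa's chain of managers is Jovan Novak, Alice Tanaka, Peggy Brown. The first manager that appears in both chains is Jovan Novak.

Jovan Novak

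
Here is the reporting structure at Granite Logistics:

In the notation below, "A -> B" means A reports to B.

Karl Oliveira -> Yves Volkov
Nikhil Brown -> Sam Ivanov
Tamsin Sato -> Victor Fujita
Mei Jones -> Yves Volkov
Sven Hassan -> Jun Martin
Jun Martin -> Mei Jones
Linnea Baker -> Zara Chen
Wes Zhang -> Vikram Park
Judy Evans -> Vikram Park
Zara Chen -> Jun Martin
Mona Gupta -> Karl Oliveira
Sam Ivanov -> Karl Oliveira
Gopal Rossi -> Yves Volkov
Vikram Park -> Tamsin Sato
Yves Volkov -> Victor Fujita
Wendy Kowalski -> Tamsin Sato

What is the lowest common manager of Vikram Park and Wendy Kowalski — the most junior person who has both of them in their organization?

Vikram Park's chain of managers is Tamsin Sato, Victor Fujita. Wendy Kowalski's chain of managers is Tamsin Sato, Victor Fujita. The first manager that appears in both chains is Tamsin Sato.

Tamsin Sato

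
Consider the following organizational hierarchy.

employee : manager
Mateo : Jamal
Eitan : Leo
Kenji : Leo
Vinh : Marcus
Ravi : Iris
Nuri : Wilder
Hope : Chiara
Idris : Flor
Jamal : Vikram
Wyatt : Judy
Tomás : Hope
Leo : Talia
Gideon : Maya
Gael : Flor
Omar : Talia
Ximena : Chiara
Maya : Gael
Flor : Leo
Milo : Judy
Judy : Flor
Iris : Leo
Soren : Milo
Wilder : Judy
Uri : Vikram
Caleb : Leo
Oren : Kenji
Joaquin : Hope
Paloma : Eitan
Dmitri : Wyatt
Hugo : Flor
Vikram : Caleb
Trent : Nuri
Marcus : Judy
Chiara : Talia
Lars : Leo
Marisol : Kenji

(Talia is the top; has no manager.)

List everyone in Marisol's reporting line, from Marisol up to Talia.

Marisol -> Kenji -> Leo -> Talia

Marisol reports to Kenji. Kenji reports to Leo. Leo reports to Talia. Talia is at the top.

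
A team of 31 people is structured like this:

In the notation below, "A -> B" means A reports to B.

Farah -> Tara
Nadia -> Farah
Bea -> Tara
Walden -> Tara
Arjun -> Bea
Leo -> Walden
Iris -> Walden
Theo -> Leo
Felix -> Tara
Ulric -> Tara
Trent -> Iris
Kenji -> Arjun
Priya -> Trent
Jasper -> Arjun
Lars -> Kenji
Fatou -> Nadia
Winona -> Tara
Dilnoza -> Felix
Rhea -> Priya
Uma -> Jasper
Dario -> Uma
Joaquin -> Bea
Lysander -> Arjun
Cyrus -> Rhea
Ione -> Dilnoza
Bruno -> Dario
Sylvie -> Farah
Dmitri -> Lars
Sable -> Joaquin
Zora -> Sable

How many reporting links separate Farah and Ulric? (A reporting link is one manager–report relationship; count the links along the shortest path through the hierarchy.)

2

Farah is 1 level below Tara, and Ulric is 1 level below Tara (their lowest common manager). The shortest path runs up from Farah to Tara and back down to Ulric: 1 + 1 = 2 links.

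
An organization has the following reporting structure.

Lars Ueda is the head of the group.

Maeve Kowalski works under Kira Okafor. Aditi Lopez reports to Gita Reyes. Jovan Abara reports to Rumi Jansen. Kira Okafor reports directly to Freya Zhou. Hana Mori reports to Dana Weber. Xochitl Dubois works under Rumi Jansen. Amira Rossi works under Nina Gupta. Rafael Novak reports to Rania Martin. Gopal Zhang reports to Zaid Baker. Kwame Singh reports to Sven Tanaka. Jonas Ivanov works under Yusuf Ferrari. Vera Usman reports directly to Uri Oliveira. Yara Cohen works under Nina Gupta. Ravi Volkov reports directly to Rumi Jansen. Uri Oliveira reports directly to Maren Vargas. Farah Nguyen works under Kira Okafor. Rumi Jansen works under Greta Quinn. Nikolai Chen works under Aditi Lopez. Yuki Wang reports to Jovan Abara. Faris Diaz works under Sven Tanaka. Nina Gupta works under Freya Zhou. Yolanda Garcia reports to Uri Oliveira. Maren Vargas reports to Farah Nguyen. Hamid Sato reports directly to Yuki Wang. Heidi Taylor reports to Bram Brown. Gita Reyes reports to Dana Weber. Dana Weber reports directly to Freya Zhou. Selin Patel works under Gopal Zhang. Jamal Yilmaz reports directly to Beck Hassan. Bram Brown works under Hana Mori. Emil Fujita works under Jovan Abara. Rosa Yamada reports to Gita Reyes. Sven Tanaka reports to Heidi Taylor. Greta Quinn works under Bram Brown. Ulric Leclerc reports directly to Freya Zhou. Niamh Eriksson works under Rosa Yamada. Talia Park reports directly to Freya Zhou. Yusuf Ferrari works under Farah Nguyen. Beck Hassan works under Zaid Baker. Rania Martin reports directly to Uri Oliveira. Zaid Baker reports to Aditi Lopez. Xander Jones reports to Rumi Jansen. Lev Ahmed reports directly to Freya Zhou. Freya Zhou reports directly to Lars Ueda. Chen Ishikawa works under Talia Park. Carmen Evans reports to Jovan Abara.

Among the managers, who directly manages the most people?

Freya Zhou

Direct-report counts: Lars Ueda has 1; Freya Zhou has 6; Kira Okafor has 2; Farah Nguyen has 2; Maren Vargas has 1; Uri Oliveira has 3; Rania Martin has 1; Yusuf Ferrari has 1; Talia Park has 1; Nina Gupta has 2; Dana Weber has 2; Hana Mori has 1; Bram Brown has 2; Heidi Taylor has 1; Sven Tanaka has 2; Greta Quinn has 1; Rumi Jansen has 4; Jovan Abara has 3; Yuki Wang has 1; Gita Reyes has 2; Rosa Yamada has 1; Aditi Lopez has 2; Zaid Baker has 2; Gopal Zhang has 1; Beck Hassan has 1. The largest is 6, held by Freya Zhou.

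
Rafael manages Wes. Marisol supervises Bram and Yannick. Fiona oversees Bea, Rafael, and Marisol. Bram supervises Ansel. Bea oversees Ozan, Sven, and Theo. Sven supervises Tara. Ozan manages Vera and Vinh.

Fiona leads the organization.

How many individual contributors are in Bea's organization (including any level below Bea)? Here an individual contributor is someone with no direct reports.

The people in Bea's organization with no one reporting to them are Theo, Tara, Vinh, Vera. That is 4.

4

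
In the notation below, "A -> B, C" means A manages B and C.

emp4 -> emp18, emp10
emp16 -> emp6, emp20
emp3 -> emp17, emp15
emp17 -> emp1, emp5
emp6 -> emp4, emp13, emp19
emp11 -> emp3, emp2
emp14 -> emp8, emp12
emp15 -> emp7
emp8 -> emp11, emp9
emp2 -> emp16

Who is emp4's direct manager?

emp4 reports directly to emp6.

emp6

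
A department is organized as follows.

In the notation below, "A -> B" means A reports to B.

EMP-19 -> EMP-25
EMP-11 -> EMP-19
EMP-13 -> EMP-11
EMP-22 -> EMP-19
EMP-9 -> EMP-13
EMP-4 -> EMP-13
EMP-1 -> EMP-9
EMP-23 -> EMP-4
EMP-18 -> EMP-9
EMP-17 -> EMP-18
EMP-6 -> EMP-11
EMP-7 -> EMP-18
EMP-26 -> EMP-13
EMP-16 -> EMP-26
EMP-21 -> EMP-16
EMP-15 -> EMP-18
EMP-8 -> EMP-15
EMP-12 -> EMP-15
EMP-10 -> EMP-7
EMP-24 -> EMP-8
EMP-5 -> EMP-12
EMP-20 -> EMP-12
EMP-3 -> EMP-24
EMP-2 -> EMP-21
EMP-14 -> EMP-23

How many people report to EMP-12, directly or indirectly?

2

EMP-12 directly manages EMP-5, EMP-20. EMP-5 has no reports. EMP-20 has no reports. So EMP-12's organization is 2 direct reports plus everyone under them: 1 + 1 = 2.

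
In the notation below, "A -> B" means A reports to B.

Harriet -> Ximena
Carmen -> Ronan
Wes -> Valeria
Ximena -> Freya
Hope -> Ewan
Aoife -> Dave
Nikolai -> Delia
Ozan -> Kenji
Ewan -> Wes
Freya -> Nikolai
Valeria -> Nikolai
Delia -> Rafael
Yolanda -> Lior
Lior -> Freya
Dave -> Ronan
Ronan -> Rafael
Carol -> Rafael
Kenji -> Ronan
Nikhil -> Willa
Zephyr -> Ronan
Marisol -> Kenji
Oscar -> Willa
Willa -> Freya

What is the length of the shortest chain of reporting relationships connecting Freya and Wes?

3

Freya is 1 level below Nikolai, and Wes is 2 levels below Nikolai (their lowest common manager). The shortest path runs up from Freya to Nikolai and back down to Wes: 1 + 2 = 3 links.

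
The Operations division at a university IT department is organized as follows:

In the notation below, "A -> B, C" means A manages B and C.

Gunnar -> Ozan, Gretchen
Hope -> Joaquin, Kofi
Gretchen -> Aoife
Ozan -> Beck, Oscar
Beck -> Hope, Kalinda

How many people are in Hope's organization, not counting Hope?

2

Hope directly manages Joaquin, Kofi. Joaquin has no reports. Kofi has no reports. So Hope's organization is 2 direct reports plus everyone under them: 1 + 1 = 2.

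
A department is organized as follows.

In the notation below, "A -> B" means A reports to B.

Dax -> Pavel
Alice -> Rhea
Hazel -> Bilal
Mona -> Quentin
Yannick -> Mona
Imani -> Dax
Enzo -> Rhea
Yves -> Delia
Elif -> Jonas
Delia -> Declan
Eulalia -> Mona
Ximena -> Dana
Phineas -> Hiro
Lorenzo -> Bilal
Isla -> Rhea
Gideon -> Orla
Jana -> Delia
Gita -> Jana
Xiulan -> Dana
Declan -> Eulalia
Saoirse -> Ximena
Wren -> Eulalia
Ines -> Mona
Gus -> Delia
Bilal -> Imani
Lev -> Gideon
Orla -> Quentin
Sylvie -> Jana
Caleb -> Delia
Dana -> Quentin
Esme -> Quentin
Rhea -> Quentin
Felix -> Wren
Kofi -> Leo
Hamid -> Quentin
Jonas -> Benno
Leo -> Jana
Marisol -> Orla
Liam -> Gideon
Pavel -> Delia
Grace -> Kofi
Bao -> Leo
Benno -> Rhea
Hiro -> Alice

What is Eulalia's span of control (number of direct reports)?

2

Eulalia directly manages Declan, Wren. That is 2 direct reports.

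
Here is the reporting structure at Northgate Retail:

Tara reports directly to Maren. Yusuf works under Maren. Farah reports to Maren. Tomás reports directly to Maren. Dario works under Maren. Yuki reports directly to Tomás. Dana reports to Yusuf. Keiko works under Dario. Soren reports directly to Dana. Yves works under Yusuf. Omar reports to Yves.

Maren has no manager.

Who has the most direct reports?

Direct-report counts: Maren has 5; Dario has 1; Tomás has 1; Yusuf has 2; Yves has 1; Dana has 1. The largest is 5, held by Maren.

Maren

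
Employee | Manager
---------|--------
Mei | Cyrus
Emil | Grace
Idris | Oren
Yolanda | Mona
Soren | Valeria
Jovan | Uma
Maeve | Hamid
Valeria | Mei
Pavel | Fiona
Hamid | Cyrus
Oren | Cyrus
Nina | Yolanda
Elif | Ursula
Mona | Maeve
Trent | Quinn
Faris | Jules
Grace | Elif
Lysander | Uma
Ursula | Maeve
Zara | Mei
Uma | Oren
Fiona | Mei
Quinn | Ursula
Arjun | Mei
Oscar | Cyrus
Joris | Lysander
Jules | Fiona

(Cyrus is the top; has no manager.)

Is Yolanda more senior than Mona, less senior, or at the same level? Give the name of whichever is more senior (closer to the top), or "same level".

Yolanda is 4 levels below Cyrus; Mona is 3. Mona is higher.

Mona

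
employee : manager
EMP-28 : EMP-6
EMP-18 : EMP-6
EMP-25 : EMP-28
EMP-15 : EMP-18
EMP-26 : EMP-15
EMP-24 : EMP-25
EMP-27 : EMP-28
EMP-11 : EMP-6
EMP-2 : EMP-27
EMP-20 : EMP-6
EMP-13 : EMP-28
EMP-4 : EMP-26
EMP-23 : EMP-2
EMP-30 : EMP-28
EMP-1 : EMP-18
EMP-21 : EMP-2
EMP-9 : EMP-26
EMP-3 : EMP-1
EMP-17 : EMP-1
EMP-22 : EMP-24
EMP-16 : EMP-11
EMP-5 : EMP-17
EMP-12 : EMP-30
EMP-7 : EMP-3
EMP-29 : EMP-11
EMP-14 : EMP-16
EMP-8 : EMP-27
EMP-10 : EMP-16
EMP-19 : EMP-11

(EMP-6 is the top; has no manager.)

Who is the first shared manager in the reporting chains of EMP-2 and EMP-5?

EMP-6

EMP-2's chain of managers is EMP-27, EMP-28, EMP-6. EMP-5's chain of managers is EMP-17, EMP-1, EMP-18, EMP-6. The first manager that appears in both chains is EMP-6.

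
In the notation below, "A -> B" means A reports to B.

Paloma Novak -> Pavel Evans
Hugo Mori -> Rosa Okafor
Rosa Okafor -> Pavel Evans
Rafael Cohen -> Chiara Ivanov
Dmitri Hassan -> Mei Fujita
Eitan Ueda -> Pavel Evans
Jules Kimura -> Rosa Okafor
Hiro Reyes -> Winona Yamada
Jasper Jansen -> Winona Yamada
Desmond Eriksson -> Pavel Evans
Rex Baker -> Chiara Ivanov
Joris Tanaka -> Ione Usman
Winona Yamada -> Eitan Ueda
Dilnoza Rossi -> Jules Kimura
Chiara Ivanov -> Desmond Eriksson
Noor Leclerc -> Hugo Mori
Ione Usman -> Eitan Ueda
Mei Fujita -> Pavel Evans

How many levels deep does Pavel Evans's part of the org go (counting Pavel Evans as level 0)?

The longest chain under Pavel Evans runs Pavel Evans → Desmond Eriksson → Chiara Ivanov → Rafael Cohen, which is 3 levels below Pavel Evans.

3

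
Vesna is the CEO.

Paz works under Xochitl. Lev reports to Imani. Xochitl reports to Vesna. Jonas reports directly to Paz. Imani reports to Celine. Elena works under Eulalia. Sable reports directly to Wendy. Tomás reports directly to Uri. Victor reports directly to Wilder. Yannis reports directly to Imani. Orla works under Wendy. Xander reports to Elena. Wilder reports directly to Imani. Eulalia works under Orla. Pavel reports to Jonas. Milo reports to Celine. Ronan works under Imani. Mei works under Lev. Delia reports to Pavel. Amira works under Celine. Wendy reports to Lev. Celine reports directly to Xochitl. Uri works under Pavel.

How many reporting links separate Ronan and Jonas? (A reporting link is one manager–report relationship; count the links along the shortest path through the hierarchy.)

5

Ronan is 3 levels below Xochitl, and Jonas is 2 levels below Xochitl (their lowest common manager). The shortest path runs up from Ronan to Xochitl and back down to Jonas: 3 + 2 = 5 links.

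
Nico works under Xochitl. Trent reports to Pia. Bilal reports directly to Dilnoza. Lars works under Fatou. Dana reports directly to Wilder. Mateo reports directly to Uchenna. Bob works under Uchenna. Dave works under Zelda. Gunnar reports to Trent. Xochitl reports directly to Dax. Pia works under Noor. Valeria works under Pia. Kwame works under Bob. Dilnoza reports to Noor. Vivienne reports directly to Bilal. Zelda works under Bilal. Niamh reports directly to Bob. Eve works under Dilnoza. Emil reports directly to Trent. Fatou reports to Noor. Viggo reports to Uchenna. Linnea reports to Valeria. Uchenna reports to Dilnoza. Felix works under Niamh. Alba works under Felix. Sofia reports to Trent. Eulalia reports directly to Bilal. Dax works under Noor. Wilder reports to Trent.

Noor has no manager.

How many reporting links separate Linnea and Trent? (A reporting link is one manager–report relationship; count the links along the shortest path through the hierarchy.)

3

Linnea is 2 levels below Pia, and Trent is 1 level below Pia (their lowest common manager). The shortest path runs up from Linnea to Pia and back down to Trent: 2 + 1 = 3 links.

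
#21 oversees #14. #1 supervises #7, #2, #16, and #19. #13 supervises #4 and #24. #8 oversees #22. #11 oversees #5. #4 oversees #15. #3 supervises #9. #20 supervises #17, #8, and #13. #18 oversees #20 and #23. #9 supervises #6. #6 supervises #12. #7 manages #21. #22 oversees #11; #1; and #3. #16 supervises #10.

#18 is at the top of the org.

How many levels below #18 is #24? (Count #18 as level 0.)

Chain from #24 up to #18: #24 → #13 → #20 → #18. That is 3 steps up, so #24 is 3 levels below #18.

3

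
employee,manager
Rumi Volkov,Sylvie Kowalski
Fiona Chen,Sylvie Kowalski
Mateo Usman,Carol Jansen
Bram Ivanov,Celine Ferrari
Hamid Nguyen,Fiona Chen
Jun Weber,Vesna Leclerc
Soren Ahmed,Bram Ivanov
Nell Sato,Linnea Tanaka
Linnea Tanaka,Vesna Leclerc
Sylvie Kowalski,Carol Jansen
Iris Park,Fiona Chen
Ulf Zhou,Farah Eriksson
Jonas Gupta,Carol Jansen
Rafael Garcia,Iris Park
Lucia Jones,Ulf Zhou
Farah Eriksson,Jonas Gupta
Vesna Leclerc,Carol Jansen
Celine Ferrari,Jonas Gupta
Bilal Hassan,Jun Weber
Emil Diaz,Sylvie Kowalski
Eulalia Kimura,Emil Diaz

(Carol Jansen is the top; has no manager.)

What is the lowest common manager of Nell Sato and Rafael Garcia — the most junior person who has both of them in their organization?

Carol Jansen

Nell Sato's chain of managers is Linnea Tanaka, Vesna Leclerc, Carol Jansen. Rafael Garcia's chain of managers is Iris Park, Fiona Chen, Sylvie Kowalski, Carol Jansen. The first manager that appears in both chains is Carol Jansen.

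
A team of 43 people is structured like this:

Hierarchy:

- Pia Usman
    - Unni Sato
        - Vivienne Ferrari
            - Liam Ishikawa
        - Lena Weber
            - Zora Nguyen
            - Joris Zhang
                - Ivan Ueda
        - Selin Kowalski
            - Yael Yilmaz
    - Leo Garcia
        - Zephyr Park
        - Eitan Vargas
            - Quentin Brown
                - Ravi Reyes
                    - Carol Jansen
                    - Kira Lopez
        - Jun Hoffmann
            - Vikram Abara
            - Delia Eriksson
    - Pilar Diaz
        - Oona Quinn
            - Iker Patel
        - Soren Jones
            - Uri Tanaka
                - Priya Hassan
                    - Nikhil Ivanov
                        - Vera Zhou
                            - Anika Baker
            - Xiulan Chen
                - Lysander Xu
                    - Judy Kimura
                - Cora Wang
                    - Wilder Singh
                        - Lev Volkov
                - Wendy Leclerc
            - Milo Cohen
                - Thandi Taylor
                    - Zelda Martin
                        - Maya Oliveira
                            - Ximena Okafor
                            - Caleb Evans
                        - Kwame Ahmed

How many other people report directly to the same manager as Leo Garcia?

2

Leo Garcia reports to Pia Usman. Pia Usman's other direct reports are Unni Sato, Pilar Diaz — 2 peers.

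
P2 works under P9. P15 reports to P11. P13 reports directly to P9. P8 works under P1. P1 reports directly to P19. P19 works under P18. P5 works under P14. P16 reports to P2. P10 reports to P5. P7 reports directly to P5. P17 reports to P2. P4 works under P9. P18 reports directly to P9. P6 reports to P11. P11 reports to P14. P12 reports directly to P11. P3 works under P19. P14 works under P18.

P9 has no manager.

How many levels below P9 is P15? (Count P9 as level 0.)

4

Chain from P15 up to P9: P15 → P11 → P14 → P18 → P9. That is 4 steps up, so P15 is 4 levels below P9.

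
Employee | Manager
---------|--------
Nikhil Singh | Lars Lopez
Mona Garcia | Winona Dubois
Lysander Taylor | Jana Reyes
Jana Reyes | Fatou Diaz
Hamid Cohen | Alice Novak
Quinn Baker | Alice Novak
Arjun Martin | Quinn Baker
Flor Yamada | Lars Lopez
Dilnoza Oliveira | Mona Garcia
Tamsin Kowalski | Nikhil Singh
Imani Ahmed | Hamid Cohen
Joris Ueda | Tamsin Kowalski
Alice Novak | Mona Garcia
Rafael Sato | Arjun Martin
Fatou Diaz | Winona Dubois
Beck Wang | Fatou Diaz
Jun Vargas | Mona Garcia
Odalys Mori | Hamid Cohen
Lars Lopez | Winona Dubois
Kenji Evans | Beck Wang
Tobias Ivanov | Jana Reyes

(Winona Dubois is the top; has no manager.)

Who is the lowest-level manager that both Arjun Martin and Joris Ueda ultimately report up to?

Arjun Martin's chain of managers is Quinn Baker, Alice Novak, Mona Garcia, Winona Dubois. Joris Ueda's chain of managers is Tamsin Kowalski, Nikhil Singh, Lars Lopez, Winona Dubois. The first manager that appears in both chains is Winona Dubois.

Winona Dubois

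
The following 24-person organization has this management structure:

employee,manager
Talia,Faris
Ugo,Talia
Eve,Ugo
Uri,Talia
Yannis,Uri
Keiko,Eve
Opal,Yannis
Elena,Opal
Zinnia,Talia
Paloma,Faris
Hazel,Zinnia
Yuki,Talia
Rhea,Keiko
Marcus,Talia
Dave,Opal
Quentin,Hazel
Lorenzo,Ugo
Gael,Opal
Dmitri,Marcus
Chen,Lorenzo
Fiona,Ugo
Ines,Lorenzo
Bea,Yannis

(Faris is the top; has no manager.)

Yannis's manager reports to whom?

Talia

Yannis reports to Uri, and Uri reports to Talia. So Yannis's skip-level manager is Talia.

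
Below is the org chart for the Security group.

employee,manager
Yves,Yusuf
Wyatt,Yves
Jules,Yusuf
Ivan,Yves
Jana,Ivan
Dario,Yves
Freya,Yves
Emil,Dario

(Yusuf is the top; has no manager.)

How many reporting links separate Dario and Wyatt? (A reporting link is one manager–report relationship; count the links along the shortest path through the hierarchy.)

Dario is 1 level below Yves, and Wyatt is 1 level below Yves (their lowest common manager). The shortest path runs up from Dario to Yves and back down to Wyatt: 1 + 1 = 2 links.

2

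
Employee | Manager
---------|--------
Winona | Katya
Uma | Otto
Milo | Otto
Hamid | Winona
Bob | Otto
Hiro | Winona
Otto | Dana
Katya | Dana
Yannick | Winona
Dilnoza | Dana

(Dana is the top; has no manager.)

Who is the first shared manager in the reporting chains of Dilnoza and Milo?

Dana

Dilnoza's chain of managers is Dana. Milo's chain of managers is Otto, Dana. The first manager that appears in both chains is Dana.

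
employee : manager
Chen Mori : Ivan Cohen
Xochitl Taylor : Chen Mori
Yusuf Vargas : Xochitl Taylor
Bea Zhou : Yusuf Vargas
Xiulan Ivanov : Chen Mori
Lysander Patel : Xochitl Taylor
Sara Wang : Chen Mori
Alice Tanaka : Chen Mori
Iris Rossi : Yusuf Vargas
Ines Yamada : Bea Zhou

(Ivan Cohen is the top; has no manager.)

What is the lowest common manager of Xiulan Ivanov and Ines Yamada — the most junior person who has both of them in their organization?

Xiulan Ivanov's chain of managers is Chen Mori, Ivan Cohen. Ines Yamada's chain of managers is Bea Zhou, Yusuf Vargas, Xochitl Taylor, Chen Mori, Ivan Cohen. The first manager that appears in both chains is Chen Mori.

Chen Mori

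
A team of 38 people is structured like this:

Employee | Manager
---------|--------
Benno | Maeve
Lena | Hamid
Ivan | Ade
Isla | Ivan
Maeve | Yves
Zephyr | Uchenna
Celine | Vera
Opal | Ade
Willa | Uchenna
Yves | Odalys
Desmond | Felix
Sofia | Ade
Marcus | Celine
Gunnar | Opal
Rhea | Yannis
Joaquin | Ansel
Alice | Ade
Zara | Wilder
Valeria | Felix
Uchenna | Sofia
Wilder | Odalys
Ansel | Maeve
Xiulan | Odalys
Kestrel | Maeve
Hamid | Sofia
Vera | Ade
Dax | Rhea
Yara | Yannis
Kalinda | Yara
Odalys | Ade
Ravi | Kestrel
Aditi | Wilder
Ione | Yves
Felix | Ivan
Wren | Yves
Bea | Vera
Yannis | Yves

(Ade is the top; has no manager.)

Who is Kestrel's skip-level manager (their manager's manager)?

Kestrel reports to Maeve, and Maeve reports to Yves. So Kestrel's skip-level manager is Yves.

Yves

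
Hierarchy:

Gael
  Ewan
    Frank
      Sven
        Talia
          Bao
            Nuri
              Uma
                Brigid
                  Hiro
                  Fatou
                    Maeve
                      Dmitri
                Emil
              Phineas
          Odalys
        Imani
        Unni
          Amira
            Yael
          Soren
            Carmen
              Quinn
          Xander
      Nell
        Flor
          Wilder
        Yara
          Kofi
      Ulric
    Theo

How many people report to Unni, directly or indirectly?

Unni directly manages Amira, Soren, Xander. Under Amira: Yael (1). Under Soren: Carmen, Quinn (2). Xander has no reports. So Unni's organization is 3 direct reports plus everyone under them: 2 + 3 + 1 = 6.

6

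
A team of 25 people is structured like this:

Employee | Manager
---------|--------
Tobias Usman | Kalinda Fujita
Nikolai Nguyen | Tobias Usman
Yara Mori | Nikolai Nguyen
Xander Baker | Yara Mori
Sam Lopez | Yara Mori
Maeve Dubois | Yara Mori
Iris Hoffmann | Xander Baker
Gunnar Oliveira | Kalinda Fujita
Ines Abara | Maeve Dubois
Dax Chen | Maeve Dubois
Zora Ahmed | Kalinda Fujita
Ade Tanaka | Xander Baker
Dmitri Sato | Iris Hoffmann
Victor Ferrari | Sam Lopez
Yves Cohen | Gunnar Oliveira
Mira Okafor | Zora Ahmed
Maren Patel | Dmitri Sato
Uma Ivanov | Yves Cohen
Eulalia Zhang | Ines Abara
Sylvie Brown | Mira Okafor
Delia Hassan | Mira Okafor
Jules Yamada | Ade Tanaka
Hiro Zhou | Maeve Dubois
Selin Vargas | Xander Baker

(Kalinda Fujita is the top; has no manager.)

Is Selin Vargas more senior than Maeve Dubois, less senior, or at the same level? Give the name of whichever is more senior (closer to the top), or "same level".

Maeve Dubois

Selin Vargas is 5 levels below Kalinda Fujita; Maeve Dubois is 4. Maeve Dubois is higher.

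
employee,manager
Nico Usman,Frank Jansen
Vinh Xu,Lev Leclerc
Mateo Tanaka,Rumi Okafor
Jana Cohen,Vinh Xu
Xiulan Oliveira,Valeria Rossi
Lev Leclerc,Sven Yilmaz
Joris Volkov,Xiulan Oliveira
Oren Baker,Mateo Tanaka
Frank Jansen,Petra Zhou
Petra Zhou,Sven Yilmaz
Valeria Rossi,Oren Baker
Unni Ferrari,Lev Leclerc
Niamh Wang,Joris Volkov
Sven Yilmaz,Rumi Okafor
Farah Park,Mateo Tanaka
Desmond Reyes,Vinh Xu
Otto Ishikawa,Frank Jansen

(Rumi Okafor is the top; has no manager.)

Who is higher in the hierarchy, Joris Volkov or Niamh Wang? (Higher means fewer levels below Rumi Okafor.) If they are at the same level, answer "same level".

Joris Volkov is 5 levels below Rumi Okafor; Niamh Wang is 6. Joris Volkov is higher.

Joris Volkov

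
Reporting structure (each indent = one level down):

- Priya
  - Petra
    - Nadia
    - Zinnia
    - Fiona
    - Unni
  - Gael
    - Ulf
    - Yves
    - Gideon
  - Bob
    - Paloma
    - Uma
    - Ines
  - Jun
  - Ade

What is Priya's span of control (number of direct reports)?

5

Priya directly manages Petra, Gael, Bob, Jun, Ade. That is 5 direct reports.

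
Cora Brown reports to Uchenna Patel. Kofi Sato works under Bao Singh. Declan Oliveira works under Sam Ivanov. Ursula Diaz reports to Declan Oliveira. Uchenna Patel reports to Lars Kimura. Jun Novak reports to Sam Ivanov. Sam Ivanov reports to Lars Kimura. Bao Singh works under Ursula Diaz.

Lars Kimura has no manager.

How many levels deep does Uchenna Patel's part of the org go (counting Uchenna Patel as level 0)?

The longest chain under Uchenna Patel runs Uchenna Patel → Cora Brown, which is 1 level below Uchenna Patel.

1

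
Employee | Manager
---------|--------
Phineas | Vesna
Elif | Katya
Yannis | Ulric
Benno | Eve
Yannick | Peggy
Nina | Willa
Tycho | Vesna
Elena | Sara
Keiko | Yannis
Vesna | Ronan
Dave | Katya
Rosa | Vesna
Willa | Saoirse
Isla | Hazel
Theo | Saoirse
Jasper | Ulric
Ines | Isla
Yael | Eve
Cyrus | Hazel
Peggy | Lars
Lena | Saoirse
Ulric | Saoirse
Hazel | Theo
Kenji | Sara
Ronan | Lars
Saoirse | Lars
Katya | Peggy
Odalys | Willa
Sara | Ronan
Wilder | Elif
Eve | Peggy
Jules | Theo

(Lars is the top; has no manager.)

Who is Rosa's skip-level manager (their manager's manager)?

Ronan

Rosa reports to Vesna, and Vesna reports to Ronan. So Rosa's skip-level manager is Ronan.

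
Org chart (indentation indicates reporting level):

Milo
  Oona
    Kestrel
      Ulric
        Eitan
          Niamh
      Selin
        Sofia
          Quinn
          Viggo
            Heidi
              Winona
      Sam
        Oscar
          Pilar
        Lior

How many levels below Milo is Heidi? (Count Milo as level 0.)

6

Chain from Heidi up to Milo: Heidi → Viggo → Sofia → Selin → Kestrel → Oona → Milo. That is 6 steps up, so Heidi is 6 levels below Milo.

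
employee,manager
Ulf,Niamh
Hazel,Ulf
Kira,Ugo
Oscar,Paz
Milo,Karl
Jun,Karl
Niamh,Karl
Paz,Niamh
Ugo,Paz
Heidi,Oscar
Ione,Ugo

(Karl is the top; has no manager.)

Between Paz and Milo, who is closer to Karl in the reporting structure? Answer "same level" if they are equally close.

Milo

Paz is 2 levels below Karl; Milo is 1. Milo is higher.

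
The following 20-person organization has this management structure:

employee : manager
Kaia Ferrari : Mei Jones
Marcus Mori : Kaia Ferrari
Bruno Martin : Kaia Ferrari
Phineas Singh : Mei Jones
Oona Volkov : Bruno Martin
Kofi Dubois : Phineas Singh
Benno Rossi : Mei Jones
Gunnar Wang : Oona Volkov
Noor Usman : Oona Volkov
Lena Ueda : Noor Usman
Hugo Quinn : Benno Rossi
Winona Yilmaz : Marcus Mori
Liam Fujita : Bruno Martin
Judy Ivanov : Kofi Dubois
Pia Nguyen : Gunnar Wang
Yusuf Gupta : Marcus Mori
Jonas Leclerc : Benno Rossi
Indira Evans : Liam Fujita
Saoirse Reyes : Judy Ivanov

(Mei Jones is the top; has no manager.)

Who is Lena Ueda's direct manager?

Lena Ueda reports directly to Noor Usman.

Noor Usman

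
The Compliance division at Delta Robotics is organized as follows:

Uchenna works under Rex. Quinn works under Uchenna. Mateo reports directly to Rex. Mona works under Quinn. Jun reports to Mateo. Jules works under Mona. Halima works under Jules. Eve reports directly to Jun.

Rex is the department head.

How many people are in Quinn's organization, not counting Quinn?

3

Quinn directly manages Mona. Under Mona: Jules, Halima (2). That's 3 in total.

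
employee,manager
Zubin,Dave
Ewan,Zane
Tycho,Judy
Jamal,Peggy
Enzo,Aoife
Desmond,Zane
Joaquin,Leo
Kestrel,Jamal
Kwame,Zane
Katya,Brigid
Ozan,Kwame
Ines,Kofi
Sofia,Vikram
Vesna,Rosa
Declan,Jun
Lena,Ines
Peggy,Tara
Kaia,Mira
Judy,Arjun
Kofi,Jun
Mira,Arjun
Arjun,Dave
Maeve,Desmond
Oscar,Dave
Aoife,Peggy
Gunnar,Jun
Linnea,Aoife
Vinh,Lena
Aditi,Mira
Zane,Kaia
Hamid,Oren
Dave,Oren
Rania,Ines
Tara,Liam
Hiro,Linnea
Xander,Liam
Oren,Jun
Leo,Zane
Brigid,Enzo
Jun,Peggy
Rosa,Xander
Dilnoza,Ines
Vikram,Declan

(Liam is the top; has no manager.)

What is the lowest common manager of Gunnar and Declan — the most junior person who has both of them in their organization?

Gunnar's chain of managers is Jun, Peggy, Tara, Liam. Declan's chain of managers is Jun, Peggy, Tara, Liam. The first manager that appears in both chains is Jun.

Jun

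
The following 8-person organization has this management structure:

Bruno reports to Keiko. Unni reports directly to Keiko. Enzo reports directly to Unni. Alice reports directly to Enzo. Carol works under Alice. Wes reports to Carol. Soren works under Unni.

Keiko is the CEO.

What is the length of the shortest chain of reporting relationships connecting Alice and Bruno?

4

Alice is 3 levels below Keiko, and Bruno is 1 level below Keiko (their lowest common manager). The shortest path runs up from Alice to Keiko and back down to Bruno: 3 + 1 = 4 links.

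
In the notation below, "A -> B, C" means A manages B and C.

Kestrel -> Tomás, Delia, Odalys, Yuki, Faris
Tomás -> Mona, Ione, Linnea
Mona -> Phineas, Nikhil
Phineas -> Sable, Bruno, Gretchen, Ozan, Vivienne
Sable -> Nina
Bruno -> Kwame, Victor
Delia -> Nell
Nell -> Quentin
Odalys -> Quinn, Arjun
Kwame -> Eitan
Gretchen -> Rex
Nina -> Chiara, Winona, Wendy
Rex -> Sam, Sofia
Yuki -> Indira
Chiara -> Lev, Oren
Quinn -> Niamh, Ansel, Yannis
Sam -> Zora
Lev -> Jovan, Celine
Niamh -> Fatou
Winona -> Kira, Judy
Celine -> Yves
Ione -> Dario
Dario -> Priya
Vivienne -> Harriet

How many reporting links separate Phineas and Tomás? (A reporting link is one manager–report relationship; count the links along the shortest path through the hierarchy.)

Phineas is in Tomás's organization: the chain from Phineas up to Tomás is Phineas → Mona → Tomás, which is 2 links.

2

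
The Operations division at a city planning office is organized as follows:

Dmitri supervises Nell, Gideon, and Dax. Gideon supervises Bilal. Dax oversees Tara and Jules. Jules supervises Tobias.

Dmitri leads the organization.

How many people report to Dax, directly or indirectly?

3

Dax directly manages Tara, Jules. Tara has no reports. Under Jules: Tobias (1). So Dax's organization is 2 direct reports plus everyone under them: 1 + 2 = 3.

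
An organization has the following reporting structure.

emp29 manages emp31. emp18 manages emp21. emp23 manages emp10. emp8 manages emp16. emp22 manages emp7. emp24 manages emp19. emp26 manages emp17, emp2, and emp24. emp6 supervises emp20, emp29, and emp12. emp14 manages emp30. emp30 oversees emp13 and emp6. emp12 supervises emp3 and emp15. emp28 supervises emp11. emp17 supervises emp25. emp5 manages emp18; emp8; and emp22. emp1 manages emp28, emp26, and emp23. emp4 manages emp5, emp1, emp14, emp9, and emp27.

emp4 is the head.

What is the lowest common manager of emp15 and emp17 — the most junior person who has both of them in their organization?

emp15's chain of managers is emp12, emp6, emp30, emp14, emp4. emp17's chain of managers is emp26, emp1, emp4. The first manager that appears in both chains is emp4.

emp4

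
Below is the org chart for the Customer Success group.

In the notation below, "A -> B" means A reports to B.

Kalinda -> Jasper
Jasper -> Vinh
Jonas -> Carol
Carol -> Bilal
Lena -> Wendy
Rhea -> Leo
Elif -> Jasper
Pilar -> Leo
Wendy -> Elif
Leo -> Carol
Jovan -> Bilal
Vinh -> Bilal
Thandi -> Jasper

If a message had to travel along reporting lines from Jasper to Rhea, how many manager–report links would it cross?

Jasper is 2 levels below Bilal, and Rhea is 3 levels below Bilal (their lowest common manager). The shortest path runs up from Jasper to Bilal and back down to Rhea: 2 + 3 = 5 links.

5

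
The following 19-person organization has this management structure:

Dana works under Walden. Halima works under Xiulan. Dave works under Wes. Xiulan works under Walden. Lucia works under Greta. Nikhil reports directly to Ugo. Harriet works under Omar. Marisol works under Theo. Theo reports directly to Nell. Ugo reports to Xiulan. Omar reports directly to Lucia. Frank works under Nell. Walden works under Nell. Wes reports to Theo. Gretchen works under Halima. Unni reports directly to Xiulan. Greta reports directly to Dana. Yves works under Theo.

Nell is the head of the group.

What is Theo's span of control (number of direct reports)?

3

Theo directly manages Marisol, Wes, Yves. That is 3 direct reports.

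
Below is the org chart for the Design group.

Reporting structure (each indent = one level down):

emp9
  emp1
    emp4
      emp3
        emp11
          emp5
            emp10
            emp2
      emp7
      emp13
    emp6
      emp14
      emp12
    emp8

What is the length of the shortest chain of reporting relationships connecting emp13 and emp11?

3

emp13 is 1 level below emp4, and emp11 is 2 levels below emp4 (their lowest common manager). The shortest path runs up from emp13 to emp4 and back down to emp11: 1 + 2 = 3 links.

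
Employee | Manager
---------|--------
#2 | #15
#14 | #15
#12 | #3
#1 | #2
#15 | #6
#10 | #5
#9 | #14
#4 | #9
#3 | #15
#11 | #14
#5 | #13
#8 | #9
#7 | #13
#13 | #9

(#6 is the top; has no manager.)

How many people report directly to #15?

#15 directly manages #14, #2, #3. That is 3 direct reports.

3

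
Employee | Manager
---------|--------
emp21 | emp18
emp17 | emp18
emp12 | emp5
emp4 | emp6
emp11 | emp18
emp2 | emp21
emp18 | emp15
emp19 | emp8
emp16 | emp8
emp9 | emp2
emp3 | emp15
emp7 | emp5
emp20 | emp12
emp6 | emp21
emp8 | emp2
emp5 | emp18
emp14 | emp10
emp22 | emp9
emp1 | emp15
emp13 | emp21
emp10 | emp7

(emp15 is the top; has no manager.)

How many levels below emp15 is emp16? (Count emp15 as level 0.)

5

Chain from emp16 up to emp15: emp16 → emp8 → emp2 → emp21 → emp18 → emp15. That is 5 steps up, so emp16 is 5 levels below emp15.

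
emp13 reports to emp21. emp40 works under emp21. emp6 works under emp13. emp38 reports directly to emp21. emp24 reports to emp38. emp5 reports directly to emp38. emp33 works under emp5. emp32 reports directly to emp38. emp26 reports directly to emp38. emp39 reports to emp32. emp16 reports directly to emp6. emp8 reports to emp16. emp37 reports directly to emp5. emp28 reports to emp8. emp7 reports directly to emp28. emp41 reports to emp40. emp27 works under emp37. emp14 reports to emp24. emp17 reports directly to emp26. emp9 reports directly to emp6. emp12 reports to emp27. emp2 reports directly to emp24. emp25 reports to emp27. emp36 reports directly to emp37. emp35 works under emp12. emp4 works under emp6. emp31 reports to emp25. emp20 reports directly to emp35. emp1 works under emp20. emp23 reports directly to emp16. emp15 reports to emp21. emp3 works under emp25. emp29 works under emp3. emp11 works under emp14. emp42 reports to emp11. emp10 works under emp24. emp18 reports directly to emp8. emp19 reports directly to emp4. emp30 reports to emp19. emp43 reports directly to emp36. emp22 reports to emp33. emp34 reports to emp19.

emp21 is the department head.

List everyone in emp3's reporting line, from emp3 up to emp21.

emp3 -> emp25 -> emp27 -> emp37 -> emp5 -> emp38 -> emp21

emp3 reports to emp25. emp25 reports to emp27. emp27 reports to emp37. emp37 reports to emp5. emp5 reports to emp38. emp38 reports to emp21. emp21 is at the top.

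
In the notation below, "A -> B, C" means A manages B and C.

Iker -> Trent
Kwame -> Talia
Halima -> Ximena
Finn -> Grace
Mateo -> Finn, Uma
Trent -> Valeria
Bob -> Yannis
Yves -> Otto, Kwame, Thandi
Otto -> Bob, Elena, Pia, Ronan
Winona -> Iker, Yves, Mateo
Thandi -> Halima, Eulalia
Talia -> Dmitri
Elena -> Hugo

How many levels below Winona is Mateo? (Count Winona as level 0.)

1

Chain from Mateo up to Winona: Mateo → Winona. That is 1 step up, so Mateo is 1 level below Winona.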